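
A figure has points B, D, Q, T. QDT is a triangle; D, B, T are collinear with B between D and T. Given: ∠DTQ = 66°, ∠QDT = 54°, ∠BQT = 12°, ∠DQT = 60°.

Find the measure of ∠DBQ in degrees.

∠DBQ = 78°

1. ∠BTQ = 66°  [B on ray TD]
2. ∠QBT = 102°  [△QBT]
3. ∠DBQ = 78°  [linear pair at B on DT]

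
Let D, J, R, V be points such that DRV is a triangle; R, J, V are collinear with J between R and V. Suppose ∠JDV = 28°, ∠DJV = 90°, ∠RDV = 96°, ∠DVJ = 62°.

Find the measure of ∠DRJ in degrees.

∠DRJ = 22°

1. ∠DVR = 62°  [J on ray VR]
2. ∠DRV = 22°  [△DRV]
3. ∠DRJ = 22°  [J on ray RV]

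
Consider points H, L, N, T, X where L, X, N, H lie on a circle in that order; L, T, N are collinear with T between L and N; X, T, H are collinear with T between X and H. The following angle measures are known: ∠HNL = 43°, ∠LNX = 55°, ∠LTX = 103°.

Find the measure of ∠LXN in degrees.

1. ∠HXL = 43°  [same arc LH]
2. ∠NLX = 34°  [△LTX]
3. ∠LXN = 91°  [△LXN]

∠LXN = 91°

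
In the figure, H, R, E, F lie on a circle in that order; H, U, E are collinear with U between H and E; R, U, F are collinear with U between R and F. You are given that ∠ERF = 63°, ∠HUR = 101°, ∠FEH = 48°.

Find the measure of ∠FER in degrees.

1. ∠EUF = 101°  [vertical angles at U]
2. ∠EFR = 31°  [△EUF]
3. ∠FER = 86°  [△REF]

∠FER = 86°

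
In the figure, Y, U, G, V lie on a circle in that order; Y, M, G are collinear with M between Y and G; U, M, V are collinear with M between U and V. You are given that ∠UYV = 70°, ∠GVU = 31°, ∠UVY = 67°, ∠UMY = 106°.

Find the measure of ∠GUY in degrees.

1. ∠GYU = 31°  [same arc UG]
2. ∠UGY = 67°  [same arc YU]
3. ∠GUY = 82°  [△YUG]

∠GUY = 82°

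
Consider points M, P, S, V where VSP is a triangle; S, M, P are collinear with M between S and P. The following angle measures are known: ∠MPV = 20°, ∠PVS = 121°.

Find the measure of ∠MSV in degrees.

∠MSV = 39°

1. ∠SPV = 20°  [M on ray PS]
2. ∠PSV = 39°  [△VSP]
3. ∠MSV = 39°  [M on ray SP]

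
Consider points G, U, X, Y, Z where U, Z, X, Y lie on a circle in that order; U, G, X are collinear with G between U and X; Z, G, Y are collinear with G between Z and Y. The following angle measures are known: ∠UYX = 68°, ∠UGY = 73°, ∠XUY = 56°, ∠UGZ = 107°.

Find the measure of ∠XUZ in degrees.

1. ∠UXY = 56°  [△UXY]
2. ∠UZY = 56°  [same arc UY]
3. ∠XUZ = 17°  [△UGZ]

∠XUZ = 17°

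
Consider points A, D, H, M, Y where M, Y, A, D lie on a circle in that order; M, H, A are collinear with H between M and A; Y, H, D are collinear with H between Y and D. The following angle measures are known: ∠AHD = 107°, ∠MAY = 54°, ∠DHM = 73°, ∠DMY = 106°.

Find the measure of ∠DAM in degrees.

∠DAM = 20°

1. ∠MDY = 54°  [same arc MY]
2. ∠DYM = 20°  [△MYD]
3. ∠DAM = 20°  [same arc MD]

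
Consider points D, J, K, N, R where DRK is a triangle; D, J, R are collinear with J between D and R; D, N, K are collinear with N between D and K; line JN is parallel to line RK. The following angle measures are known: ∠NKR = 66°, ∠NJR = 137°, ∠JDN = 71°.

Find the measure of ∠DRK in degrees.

∠DRK = 43°

1. ∠DKR = 66°  [N on ray KD]
2. ∠KDR = 71°  [J on DR, N on DK]
3. ∠DRK = 43°  [△DRK]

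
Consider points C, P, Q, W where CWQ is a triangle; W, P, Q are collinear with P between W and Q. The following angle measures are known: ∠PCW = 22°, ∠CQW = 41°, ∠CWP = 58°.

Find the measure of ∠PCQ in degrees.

1. ∠CPW = 100°  [△CWP]
2. ∠CQP = 41°  [P on ray QW]
3. ∠CPQ = 80°  [linear pair at P on WQ]
4. ∠PCQ = 59°  [△CPQ]

∠PCQ = 59°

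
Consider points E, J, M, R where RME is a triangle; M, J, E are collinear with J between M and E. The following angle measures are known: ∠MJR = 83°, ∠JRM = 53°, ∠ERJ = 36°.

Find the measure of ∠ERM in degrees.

∠ERM = 89°

1. ∠JMR = 44°  [△RMJ]
2. ∠EJR = 97°  [linear pair at J on ME]
3. ∠JER = 47°  [△RJE]
4. ∠EMR = 44°  [J on ray ME]
5. ∠MER = 47°  [J on ray EM]
6. ∠ERM = 89°  [△RME]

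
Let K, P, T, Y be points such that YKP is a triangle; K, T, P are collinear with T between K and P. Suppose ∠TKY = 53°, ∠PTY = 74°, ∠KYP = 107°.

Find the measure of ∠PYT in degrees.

1. ∠PKY = 53°  [T on ray KP]
2. ∠KPY = 20°  [△YKP]
3. ∠TPY = 20°  [T on ray PK]
4. ∠PYT = 86°  [△YTP]

∠PYT = 86°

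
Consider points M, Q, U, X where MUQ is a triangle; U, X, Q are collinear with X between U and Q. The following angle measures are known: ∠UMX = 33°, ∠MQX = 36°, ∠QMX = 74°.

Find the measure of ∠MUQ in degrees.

∠MUQ = 37°

1. ∠MXQ = 70°  [△MXQ]
2. ∠MXU = 110°  [linear pair at X on UQ]
3. ∠MUX = 37°  [△MUX]
4. ∠MUQ = 37°  [X on ray UQ]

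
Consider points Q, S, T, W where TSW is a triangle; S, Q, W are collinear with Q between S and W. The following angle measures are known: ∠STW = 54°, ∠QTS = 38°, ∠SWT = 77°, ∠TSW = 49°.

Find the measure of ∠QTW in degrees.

1. ∠QWT = 77°  [Q on ray WS]
2. ∠QST = 49°  [Q on ray SW]
3. ∠SQT = 93°  [△TSQ]
4. ∠TQW = 87°  [linear pair at Q on SW]
5. ∠QTW = 16°  [△TQW]

∠QTW = 16°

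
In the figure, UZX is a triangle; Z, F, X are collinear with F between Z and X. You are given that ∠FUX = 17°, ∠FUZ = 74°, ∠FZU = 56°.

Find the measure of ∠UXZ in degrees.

∠UXZ = 33°

1. ∠UFZ = 50°  [△UZF]
2. ∠UFX = 130°  [linear pair at F on ZX]
3. ∠FXU = 33°  [△UFX]
4. ∠UXZ = 33°  [F on ray XZ]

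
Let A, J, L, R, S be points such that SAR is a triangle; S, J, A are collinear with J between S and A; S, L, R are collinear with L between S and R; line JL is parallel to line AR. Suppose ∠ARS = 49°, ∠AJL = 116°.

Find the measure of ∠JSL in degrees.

∠JSL = 67°

1. ∠JLS = 49°  [JL∥AR, corresponding at L]
2. ∠LJS = 64°  [linear pair at J on SA]
3. ∠JSL = 67°  [△SJL]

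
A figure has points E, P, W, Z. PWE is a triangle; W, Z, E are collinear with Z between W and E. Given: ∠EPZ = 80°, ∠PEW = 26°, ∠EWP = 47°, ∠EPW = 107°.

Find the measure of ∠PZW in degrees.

1. ∠PEZ = 26°  [Z on ray EW]
2. ∠EZP = 74°  [△PZE]
3. ∠PZW = 106°  [linear pair at Z on WE]

∠PZW = 106°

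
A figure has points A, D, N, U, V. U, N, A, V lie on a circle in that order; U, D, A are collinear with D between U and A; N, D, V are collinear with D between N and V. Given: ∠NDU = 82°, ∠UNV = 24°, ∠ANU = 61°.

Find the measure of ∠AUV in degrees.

∠AUV = 37°

1. ∠UAV = 24°  [same arc UV]
2. ∠AVU = 119°  [cyclic UNAV, opposite ∠N+∠V]
3. ∠AUV = 37°  [△UAV]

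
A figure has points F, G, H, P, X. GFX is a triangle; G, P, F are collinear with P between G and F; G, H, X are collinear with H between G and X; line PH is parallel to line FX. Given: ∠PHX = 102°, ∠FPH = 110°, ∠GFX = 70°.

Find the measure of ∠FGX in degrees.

∠FGX = 32°

1. ∠GHP = 78°  [linear pair at H on GX]
2. ∠GPH = 70°  [linear pair at P on GF]
3. ∠HGP = 32°  [△GPH]
4. ∠FGX = 32°  [P on GF, H on GX]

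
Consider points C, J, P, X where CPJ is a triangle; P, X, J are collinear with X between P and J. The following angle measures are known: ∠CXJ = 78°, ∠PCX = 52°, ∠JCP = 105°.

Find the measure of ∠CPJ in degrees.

∠CPJ = 26°

1. ∠CXP = 102°  [linear pair at X on PJ]
2. ∠CPX = 26°  [△CPX]
3. ∠CPJ = 26°  [X on ray PJ]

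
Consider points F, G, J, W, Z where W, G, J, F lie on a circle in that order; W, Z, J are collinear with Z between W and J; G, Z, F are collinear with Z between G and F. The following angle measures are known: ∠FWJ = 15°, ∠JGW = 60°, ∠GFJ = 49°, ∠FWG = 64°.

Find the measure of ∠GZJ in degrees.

∠GZJ = 94°

1. ∠FGJ = 15°  [same arc JF]
2. ∠GWJ = 49°  [same arc GJ]
3. ∠GJW = 71°  [△WGJ]
4. ∠GZJ = 94°  [△GZJ]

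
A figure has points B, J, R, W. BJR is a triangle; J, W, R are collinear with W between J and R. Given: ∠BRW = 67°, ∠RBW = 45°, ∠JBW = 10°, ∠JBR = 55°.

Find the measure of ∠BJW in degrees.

1. ∠BRJ = 67°  [W on ray RJ]
2. ∠BJR = 58°  [△BJR]
3. ∠BJW = 58°  [W on ray JR]

∠BJW = 58°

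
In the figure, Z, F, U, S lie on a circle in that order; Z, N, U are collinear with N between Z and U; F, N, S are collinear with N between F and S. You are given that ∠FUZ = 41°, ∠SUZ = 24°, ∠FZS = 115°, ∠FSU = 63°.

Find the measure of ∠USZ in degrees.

1. ∠FZU = 63°  [same arc FU]
2. ∠UFZ = 76°  [△ZFU]
3. ∠USZ = 104°  [cyclic ZFUS, opposite ∠F+∠S]

∠USZ = 104°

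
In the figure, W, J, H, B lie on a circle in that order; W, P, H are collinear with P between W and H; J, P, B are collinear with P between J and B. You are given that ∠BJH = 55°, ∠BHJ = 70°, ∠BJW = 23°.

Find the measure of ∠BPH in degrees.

1. ∠HBJ = 55°  [△JHB]
2. ∠BHW = 23°  [same arc WB]
3. ∠BPH = 102°  [△HPB]

∠BPH = 102°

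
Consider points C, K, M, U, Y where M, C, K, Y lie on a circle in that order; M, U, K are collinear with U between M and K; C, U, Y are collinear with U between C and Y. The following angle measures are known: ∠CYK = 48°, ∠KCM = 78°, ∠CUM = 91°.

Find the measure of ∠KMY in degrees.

∠KMY = 37°

1. ∠CMK = 48°  [same arc CK]
2. ∠CKM = 54°  [△MCK]
3. ∠KUY = 91°  [vertical angles at U]
4. ∠CYM = 54°  [same arc MC]
5. ∠MUY = 89°  [linear pair at U on MK]
6. ∠KMY = 37°  [△MUY]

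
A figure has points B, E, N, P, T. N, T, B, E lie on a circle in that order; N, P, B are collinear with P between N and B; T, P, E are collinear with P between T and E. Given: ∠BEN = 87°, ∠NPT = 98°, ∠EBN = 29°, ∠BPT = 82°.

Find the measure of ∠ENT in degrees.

∠ENT = 117°

1. ∠BNE = 64°  [△NBE]
2. ∠ETN = 29°  [same arc NE]
3. ∠EPN = 82°  [vertical angles at P]
4. ∠NET = 34°  [△NPE]
5. ∠ENT = 117°  [△NTE]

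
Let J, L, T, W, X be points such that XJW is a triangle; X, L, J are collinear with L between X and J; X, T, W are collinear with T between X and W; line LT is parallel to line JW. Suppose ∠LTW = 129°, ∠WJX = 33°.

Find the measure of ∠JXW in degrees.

∠JXW = 96°

1. ∠LTX = 51°  [linear pair at T on XW]
2. ∠TLX = 33°  [LT∥JW, corresponding at L]
3. ∠LXT = 96°  [△XLT]
4. ∠JXW = 96°  [L on XJ, T on XW]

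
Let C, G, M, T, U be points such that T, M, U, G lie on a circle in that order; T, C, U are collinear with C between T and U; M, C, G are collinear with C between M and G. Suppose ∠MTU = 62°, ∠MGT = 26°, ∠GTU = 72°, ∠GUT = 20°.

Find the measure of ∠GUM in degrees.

∠GUM = 46°

1. ∠MGU = 62°  [same arc MU]
2. ∠GMU = 72°  [same arc UG]
3. ∠GUM = 46°  [△MUG]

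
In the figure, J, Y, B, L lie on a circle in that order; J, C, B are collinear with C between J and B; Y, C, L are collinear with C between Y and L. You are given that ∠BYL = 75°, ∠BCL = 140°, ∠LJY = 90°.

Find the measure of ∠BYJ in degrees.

∠BYJ = 100°

1. ∠BJL = 75°  [same arc BL]
2. ∠JCL = 40°  [linear pair at C on JB]
3. ∠LBY = 90°  [cyclic JYBL, opposite ∠J+∠B]
4. ∠JLY = 65°  [△JCL]
5. ∠BLY = 15°  [△YBL]
6. ∠JBY = 65°  [same arc JY]
7. ∠BJY = 15°  [same arc YB]
8. ∠BYJ = 100°  [△JYB]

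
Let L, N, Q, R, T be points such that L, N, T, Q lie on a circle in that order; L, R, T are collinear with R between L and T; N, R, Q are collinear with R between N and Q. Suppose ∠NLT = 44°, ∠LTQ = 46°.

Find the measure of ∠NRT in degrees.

1. ∠LNQ = 46°  [same arc LQ]
2. ∠LRN = 90°  [△LRN]
3. ∠NRT = 90°  [linear pair at R on LT]

∠NRT = 90°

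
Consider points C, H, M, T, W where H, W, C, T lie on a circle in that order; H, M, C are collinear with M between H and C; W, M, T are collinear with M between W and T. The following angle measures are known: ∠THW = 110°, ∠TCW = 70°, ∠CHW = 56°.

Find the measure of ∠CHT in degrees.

1. ∠CTW = 56°  [same arc WC]
2. ∠CWT = 54°  [△WCT]
3. ∠CHT = 54°  [same arc CT]

∠CHT = 54°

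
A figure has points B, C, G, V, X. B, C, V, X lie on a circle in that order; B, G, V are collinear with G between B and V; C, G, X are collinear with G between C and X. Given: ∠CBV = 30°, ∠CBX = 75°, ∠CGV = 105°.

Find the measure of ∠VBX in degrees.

1. ∠CXV = 30°  [same arc CV]
2. ∠CVX = 105°  [cyclic BCVX, opposite ∠B+∠V]
3. ∠VCX = 45°  [△CVX]
4. ∠VBX = 45°  [same arc VX]

∠VBX = 45°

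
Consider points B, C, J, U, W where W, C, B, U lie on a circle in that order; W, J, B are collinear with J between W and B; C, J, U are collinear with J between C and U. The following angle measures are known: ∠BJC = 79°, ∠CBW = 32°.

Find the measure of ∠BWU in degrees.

∠BWU = 69°

1. ∠UJW = 79°  [vertical angles at J]
2. ∠CUW = 32°  [same arc WC]
3. ∠BWU = 69°  [△WJU]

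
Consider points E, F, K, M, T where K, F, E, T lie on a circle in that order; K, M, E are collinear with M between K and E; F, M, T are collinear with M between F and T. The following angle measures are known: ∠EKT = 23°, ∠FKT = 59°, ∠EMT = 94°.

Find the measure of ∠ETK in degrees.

∠ETK = 107°

1. ∠EFT = 23°  [same arc ET]
2. ∠FET = 121°  [cyclic KFET, opposite ∠K+∠E]
3. ∠ETF = 36°  [△FET]
4. ∠KET = 50°  [△EMT]
5. ∠ETK = 107°  [△KET]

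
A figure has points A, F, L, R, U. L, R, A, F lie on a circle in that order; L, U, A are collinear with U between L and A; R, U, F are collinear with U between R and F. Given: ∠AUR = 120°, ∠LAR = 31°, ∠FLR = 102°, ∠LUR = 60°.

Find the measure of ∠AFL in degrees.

1. ∠FUL = 120°  [vertical angles at U]
2. ∠LFR = 31°  [same arc LR]
3. ∠FRL = 47°  [△LRF]
4. ∠ALF = 29°  [△LUF]
5. ∠FAL = 47°  [same arc LF]
6. ∠AFL = 104°  [△LAF]

∠AFL = 104°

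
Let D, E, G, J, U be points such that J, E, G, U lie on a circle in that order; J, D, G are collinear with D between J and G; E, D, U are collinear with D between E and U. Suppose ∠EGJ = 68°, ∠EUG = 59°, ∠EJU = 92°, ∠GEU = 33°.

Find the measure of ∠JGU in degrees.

∠JGU = 20°

1. ∠EUJ = 68°  [same arc JE]
2. ∠JEU = 20°  [△JEU]
3. ∠JGU = 20°  [same arc JU]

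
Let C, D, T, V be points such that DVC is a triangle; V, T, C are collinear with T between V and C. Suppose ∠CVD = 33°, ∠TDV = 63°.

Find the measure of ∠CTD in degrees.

1. ∠DVT = 33°  [T on ray VC]
2. ∠DTV = 84°  [△DVT]
3. ∠CTD = 96°  [linear pair at T on VC]

∠CTD = 96°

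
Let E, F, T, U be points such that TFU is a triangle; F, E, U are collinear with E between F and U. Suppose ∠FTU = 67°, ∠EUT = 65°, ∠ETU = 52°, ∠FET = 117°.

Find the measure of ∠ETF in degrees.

∠ETF = 15°

1. ∠FUT = 65°  [E on ray UF]
2. ∠TFU = 48°  [△TFU]
3. ∠EFT = 48°  [E on ray FU]
4. ∠ETF = 15°  [△TFE]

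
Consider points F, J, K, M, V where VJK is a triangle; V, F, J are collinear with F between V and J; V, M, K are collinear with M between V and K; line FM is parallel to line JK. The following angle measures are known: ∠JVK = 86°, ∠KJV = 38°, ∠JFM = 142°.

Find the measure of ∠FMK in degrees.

∠FMK = 124°

1. ∠JKV = 56°  [△VJK]
2. ∠FMV = 56°  [FM∥JK, corresponding at M]
3. ∠FMK = 124°  [linear pair at M on VK]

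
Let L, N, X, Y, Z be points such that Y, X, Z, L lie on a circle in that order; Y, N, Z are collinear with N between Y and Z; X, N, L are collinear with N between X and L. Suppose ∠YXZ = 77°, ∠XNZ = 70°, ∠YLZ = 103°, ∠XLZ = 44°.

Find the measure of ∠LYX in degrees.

∠LYX = 95°

1. ∠XNY = 110°  [linear pair at N on YZ]
2. ∠XYZ = 44°  [same arc XZ]
3. ∠LXY = 26°  [△YNX]
4. ∠XZY = 59°  [△YXZ]
5. ∠XLY = 59°  [same arc YX]
6. ∠LYX = 95°  [△YXL]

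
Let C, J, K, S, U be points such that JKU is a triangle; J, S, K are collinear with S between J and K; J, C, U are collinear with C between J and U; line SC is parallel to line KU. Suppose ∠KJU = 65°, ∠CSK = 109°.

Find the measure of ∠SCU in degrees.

∠SCU = 136°

1. ∠CJS = 65°  [S on JK, C on JU]
2. ∠CSJ = 71°  [linear pair at S on JK]
3. ∠JCS = 44°  [△JSC]
4. ∠SCU = 136°  [linear pair at C on JU]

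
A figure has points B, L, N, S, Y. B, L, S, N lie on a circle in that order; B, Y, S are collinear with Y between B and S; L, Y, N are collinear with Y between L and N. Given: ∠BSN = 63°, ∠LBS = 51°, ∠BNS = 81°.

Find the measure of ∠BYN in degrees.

1. ∠LNS = 51°  [same arc LS]
2. ∠NYS = 66°  [△SYN]
3. ∠BYN = 114°  [linear pair at Y on BS]

∠BYN = 114°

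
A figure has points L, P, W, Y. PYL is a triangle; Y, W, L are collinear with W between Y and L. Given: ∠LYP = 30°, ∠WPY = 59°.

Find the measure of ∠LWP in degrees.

1. ∠PYW = 30°  [W on ray YL]
2. ∠PWY = 91°  [△PYW]
3. ∠LWP = 89°  [linear pair at W on YL]

∠LWP = 89°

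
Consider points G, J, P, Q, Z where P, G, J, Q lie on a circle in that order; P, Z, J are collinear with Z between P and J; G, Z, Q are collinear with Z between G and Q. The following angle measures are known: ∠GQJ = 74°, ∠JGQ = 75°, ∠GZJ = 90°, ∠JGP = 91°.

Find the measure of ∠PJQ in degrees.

1. ∠JPQ = 75°  [same arc JQ]
2. ∠JQP = 89°  [cyclic PGJQ, opposite ∠G+∠Q]
3. ∠PJQ = 16°  [△PJQ]

∠PJQ = 16°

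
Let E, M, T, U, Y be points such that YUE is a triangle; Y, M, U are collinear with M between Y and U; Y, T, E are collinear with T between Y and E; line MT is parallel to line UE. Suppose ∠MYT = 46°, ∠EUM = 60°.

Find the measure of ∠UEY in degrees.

∠UEY = 74°

1. ∠EYU = 46°  [M on YU, T on YE]
2. ∠EUY = 60°  [M on ray UY]
3. ∠UEY = 74°  [△YUE]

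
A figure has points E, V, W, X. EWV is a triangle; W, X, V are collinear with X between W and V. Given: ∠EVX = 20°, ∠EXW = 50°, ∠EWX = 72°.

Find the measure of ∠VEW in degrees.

1. ∠EVW = 20°  [X on ray VW]
2. ∠EWV = 72°  [X on ray WV]
3. ∠VEW = 88°  [△EWV]

∠VEW = 88°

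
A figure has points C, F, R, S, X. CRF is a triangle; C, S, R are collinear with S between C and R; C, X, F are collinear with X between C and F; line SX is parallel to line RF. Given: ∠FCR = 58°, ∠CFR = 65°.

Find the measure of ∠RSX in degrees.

1. ∠CRF = 57°  [△CRF]
2. ∠CSX = 57°  [SX∥RF, corresponding at S]
3. ∠RSX = 123°  [linear pair at S on CR]

∠RSX = 123°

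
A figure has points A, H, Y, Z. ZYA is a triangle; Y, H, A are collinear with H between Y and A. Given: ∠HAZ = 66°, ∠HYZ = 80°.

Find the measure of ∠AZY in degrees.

1. ∠YAZ = 66°  [H on ray AY]
2. ∠AYZ = 80°  [H on ray YA]
3. ∠AZY = 34°  [△ZYA]

∠AZY = 34°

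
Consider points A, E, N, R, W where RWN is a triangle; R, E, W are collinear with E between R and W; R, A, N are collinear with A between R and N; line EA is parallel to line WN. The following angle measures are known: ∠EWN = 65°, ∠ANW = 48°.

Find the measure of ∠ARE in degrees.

∠ARE = 67°

1. ∠NWR = 65°  [E on ray WR]
2. ∠RNW = 48°  [A on ray NR]
3. ∠NRW = 67°  [△RWN]
4. ∠ARE = 67°  [E on RW, A on RN]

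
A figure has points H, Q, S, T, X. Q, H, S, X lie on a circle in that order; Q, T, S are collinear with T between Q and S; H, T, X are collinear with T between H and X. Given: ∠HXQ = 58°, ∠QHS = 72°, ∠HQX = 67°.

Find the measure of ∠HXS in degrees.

∠HXS = 50°

1. ∠HSQ = 58°  [same arc QH]
2. ∠HQS = 50°  [△QHS]
3. ∠HXS = 50°  [same arc HS]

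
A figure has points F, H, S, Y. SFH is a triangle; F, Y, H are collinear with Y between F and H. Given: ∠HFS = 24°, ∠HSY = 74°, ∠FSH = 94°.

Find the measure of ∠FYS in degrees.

∠FYS = 136°

1. ∠FHS = 62°  [△SFH]
2. ∠SHY = 62°  [Y on ray HF]
3. ∠HYS = 44°  [△SYH]
4. ∠FYS = 136°  [linear pair at Y on FH]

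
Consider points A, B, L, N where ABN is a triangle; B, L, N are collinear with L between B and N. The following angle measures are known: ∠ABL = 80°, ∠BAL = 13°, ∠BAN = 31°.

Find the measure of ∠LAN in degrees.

∠LAN = 18°

1. ∠ALB = 87°  [△ABL]
2. ∠ABN = 80°  [L on ray BN]
3. ∠ANB = 69°  [△ABN]
4. ∠ALN = 93°  [linear pair at L on BN]
5. ∠ANL = 69°  [L on ray NB]
6. ∠LAN = 18°  [△ALN]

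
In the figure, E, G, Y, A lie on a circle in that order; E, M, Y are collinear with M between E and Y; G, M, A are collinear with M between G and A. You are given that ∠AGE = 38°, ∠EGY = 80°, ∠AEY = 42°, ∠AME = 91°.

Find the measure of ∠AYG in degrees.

∠AYG = 85°

1. ∠AYE = 38°  [same arc EA]
2. ∠AGY = 42°  [same arc YA]
3. ∠AMY = 89°  [linear pair at M on EY]
4. ∠GAY = 53°  [△YMA]
5. ∠AYG = 85°  [△GYA]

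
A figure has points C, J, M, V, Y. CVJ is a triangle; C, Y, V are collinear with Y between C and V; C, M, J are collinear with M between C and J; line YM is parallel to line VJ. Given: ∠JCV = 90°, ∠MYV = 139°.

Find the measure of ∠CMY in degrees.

∠CMY = 49°

1. ∠MCY = 90°  [Y on CV, M on CJ]
2. ∠CYM = 41°  [linear pair at Y on CV]
3. ∠CMY = 49°  [△CYM]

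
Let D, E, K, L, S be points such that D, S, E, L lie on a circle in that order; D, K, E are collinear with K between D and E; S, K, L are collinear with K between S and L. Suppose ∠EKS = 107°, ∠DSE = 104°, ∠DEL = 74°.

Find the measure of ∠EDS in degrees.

∠EDS = 33°

1. ∠DKS = 73°  [linear pair at K on DE]
2. ∠DSL = 74°  [same arc DL]
3. ∠EDS = 33°  [△DKS]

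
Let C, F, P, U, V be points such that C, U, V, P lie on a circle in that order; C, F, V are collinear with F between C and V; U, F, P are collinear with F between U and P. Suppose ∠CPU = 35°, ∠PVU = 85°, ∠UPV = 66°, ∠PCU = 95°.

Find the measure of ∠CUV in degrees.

∠CUV = 79°

1. ∠CVU = 35°  [same arc CU]
2. ∠UCV = 66°  [same arc UV]
3. ∠CUV = 79°  [△CUV]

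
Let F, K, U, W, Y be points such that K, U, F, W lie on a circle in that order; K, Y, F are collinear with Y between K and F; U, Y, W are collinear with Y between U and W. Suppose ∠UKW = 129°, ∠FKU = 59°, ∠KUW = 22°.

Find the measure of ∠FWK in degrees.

∠FWK = 88°

1. ∠UFW = 51°  [cyclic KUFW, opposite ∠K+∠F]
2. ∠FWU = 59°  [same arc UF]
3. ∠KFW = 22°  [same arc KW]
4. ∠FUW = 70°  [△UFW]
5. ∠FKW = 70°  [same arc FW]
6. ∠FWK = 88°  [△KFW]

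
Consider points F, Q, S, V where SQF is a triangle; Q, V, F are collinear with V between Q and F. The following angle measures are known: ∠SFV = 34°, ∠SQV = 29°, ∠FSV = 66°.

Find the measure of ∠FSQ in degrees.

∠FSQ = 117°

1. ∠QFS = 34°  [V on ray FQ]
2. ∠FQS = 29°  [V on ray QF]
3. ∠FSQ = 117°  [△SQF]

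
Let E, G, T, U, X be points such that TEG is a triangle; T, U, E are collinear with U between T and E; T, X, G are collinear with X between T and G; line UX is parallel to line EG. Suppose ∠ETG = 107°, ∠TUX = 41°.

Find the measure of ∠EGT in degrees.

1. ∠UTX = 107°  [U on TE, X on TG]
2. ∠TXU = 32°  [△TUX]
3. ∠EGT = 32°  [UX∥EG, corresponding at X]

∠EGT = 32°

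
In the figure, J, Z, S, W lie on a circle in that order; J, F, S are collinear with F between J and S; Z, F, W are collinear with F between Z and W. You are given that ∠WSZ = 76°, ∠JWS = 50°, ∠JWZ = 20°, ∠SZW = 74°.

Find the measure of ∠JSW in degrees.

∠JSW = 56°

1. ∠WJZ = 104°  [cyclic JZSW, opposite ∠J+∠S]
2. ∠JZW = 56°  [△JZW]
3. ∠JSW = 56°  [same arc JW]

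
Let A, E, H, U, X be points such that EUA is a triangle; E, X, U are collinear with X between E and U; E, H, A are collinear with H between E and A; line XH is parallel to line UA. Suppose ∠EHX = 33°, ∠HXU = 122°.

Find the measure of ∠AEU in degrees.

1. ∠EXH = 58°  [linear pair at X on EU]
2. ∠HEX = 89°  [△EXH]
3. ∠AEU = 89°  [X on EU, H on EA]

∠AEU = 89°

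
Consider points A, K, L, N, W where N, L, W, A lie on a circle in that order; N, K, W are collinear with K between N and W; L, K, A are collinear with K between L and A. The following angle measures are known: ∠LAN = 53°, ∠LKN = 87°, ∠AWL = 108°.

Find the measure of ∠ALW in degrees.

∠ALW = 34°

1. ∠LWN = 53°  [same arc NL]
2. ∠LKW = 93°  [linear pair at K on NW]
3. ∠ALW = 34°  [△LKW]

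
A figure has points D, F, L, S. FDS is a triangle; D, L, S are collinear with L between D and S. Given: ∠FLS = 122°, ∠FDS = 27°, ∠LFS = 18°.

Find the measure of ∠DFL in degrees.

1. ∠DLF = 58°  [linear pair at L on DS]
2. ∠FDL = 27°  [L on ray DS]
3. ∠DFL = 95°  [△FDL]

∠DFL = 95°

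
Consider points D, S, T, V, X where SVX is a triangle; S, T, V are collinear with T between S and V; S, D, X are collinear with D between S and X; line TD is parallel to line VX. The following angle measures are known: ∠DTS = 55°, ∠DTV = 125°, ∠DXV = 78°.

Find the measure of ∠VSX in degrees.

∠VSX = 47°

1. ∠SVX = 55°  [TD∥VX, corresponding at T]
2. ∠SXV = 78°  [D on ray XS]
3. ∠VSX = 47°  [△SVX]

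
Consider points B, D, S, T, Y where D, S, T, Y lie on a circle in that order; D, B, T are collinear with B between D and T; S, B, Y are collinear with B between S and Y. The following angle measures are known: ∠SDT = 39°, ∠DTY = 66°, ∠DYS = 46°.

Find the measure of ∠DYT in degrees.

∠DYT = 85°

1. ∠DTS = 46°  [same arc DS]
2. ∠DST = 95°  [△DST]
3. ∠DYT = 85°  [cyclic DSTY, opposite ∠S+∠Y]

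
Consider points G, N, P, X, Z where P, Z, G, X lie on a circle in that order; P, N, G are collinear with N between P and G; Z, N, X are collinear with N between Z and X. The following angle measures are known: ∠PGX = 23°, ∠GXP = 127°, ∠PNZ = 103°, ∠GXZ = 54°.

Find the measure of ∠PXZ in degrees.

1. ∠GPX = 30°  [△PGX]
2. ∠GNX = 103°  [△GNX]
3. ∠PNX = 77°  [linear pair at N on PG]
4. ∠PXZ = 73°  [△PNX]

∠PXZ = 73°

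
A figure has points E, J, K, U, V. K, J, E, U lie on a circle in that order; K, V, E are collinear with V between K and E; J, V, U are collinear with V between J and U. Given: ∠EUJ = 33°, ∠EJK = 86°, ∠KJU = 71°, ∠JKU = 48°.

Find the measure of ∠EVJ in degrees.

1. ∠EKJ = 33°  [same arc JE]
2. ∠JVK = 76°  [△KVJ]
3. ∠EVJ = 104°  [linear pair at V on KE]

∠EVJ = 104°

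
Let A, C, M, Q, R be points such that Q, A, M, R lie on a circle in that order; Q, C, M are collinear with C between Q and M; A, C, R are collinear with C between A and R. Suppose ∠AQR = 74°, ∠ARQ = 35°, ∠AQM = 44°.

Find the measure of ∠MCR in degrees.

1. ∠QAR = 71°  [△QAR]
2. ∠ARM = 44°  [same arc AM]
3. ∠QMR = 71°  [same arc QR]
4. ∠MCR = 65°  [△MCR]

∠MCR = 65°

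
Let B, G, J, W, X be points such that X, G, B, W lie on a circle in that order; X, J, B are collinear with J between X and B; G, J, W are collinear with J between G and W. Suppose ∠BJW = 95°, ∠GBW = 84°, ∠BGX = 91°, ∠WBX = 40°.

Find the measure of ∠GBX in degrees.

1. ∠GJX = 95°  [vertical angles at J]
2. ∠BWG = 45°  [△BJW]
3. ∠BGW = 51°  [△GBW]
4. ∠BJG = 85°  [linear pair at J on XB]
5. ∠GBX = 44°  [△GJB]

∠GBX = 44°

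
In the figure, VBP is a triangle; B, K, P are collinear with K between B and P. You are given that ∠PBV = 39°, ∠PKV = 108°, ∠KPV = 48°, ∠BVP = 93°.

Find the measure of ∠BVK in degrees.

∠BVK = 69°

1. ∠KBV = 39°  [K on ray BP]
2. ∠BKV = 72°  [linear pair at K on BP]
3. ∠BVK = 69°  [△VBK]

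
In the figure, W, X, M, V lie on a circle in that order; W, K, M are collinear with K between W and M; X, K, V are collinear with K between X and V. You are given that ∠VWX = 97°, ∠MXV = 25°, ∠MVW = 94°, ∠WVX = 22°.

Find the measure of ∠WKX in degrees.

1. ∠VMX = 83°  [cyclic WXMV, opposite ∠W+∠M]
2. ∠VXW = 61°  [△WXV]
3. ∠MVX = 72°  [△XMV]
4. ∠MWX = 72°  [same arc XM]
5. ∠WKX = 47°  [△WKX]

∠WKX = 47°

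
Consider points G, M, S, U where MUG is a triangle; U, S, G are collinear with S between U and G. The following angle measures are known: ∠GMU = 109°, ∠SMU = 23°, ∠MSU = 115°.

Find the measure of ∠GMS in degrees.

1. ∠MUS = 42°  [△MUS]
2. ∠GSM = 65°  [linear pair at S on UG]
3. ∠GUM = 42°  [S on ray UG]
4. ∠MGU = 29°  [△MUG]
5. ∠MGS = 29°  [S on ray GU]
6. ∠GMS = 86°  [△MSG]

∠GMS = 86°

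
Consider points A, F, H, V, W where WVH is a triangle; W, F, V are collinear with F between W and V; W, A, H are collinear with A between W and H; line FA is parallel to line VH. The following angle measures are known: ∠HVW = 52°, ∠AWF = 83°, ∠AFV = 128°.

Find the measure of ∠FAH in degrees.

1. ∠AFW = 52°  [FA∥VH, corresponding at F]
2. ∠FAW = 45°  [△WFA]
3. ∠FAH = 135°  [linear pair at A on WH]

∠FAH = 135°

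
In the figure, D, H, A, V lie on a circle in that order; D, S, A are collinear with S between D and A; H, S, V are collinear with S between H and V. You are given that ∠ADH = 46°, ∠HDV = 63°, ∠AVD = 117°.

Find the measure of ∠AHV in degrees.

1. ∠AVH = 46°  [same arc HA]
2. ∠HAV = 117°  [cyclic DHAV, opposite ∠D+∠A]
3. ∠AHV = 17°  [△HAV]

∠AHV = 17°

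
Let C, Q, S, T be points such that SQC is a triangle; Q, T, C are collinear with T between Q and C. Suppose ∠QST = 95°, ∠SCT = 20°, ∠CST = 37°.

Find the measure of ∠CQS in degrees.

∠CQS = 28°

1. ∠CTS = 123°  [△STC]
2. ∠QTS = 57°  [linear pair at T on QC]
3. ∠SQT = 28°  [△SQT]
4. ∠CQS = 28°  [T on ray QC]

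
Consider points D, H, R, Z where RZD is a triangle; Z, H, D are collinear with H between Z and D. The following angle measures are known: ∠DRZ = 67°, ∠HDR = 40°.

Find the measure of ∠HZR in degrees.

∠HZR = 73°

1. ∠RDZ = 40°  [H on ray DZ]
2. ∠DZR = 73°  [△RZD]
3. ∠HZR = 73°  [H on ray ZD]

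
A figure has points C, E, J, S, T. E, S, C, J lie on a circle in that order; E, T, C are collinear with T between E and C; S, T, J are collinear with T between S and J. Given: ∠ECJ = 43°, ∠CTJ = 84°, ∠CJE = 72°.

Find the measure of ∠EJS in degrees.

∠EJS = 19°

1. ∠CEJ = 65°  [△ECJ]
2. ∠ETJ = 96°  [linear pair at T on EC]
3. ∠EJS = 19°  [△ETJ]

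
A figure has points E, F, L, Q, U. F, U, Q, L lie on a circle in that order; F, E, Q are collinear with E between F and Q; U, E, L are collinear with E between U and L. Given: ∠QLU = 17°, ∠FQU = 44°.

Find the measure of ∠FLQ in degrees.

∠FLQ = 61°

1. ∠QFU = 17°  [same arc UQ]
2. ∠FUQ = 119°  [△FUQ]
3. ∠FLQ = 61°  [cyclic FUQL, opposite ∠U+∠L]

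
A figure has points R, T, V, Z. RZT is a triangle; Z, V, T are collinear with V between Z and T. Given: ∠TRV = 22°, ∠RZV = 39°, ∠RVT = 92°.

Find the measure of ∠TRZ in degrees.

1. ∠RTV = 66°  [△RVT]
2. ∠RZT = 39°  [V on ray ZT]
3. ∠RTZ = 66°  [V on ray TZ]
4. ∠TRZ = 75°  [△RZT]

∠TRZ = 75°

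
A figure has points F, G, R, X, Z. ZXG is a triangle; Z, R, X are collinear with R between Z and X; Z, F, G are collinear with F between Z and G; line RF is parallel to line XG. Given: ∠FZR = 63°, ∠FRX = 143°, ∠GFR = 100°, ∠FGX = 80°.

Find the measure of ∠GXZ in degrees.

∠GXZ = 37°

1. ∠GZX = 63°  [R on ZX, F on ZG]
2. ∠XGZ = 80°  [F on ray GZ]
3. ∠GXZ = 37°  [△ZXG]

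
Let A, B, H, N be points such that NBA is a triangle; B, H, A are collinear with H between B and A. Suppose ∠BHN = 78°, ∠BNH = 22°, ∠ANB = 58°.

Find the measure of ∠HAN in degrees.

∠HAN = 42°

1. ∠HBN = 80°  [△NBH]
2. ∠ABN = 80°  [H on ray BA]
3. ∠BAN = 42°  [△NBA]
4. ∠HAN = 42°  [H on ray AB]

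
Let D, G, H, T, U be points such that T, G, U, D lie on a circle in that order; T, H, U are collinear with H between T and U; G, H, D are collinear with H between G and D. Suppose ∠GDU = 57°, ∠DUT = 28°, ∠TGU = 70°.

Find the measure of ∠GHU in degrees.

∠GHU = 85°

1. ∠GTU = 57°  [same arc GU]
2. ∠DGT = 28°  [same arc TD]
3. ∠GHT = 95°  [△THG]
4. ∠GHU = 85°  [linear pair at H on TU]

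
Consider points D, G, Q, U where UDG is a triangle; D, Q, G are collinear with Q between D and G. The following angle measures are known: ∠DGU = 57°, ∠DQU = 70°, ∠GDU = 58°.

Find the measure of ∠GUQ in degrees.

∠GUQ = 13°

1. ∠QGU = 57°  [Q on ray GD]
2. ∠GQU = 110°  [linear pair at Q on DG]
3. ∠GUQ = 13°  [△UQG]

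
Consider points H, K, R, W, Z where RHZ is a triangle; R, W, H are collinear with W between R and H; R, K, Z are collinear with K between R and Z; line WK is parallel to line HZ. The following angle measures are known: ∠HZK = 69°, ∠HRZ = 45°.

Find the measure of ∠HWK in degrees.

1. ∠HZR = 69°  [K on ray ZR]
2. ∠RHZ = 66°  [△RHZ]
3. ∠KWR = 66°  [WK∥HZ, corresponding at W]
4. ∠HWK = 114°  [linear pair at W on RH]

∠HWK = 114°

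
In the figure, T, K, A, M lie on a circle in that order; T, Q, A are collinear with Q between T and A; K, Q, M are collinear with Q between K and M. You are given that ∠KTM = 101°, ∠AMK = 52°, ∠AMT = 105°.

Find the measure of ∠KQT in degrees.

∠KQT = 102°

1. ∠KAM = 79°  [cyclic TKAM, opposite ∠T+∠A]
2. ∠ATK = 52°  [same arc KA]
3. ∠AKM = 49°  [△KAM]
4. ∠AKT = 75°  [cyclic TKAM, opposite ∠K+∠M]
5. ∠KAT = 53°  [△TKA]
6. ∠AQK = 78°  [△KQA]
7. ∠KQT = 102°  [linear pair at Q on TA]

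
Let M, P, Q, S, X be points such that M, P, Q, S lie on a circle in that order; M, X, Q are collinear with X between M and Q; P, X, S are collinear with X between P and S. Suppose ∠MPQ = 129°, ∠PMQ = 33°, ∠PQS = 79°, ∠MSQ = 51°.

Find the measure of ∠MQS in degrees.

1. ∠MQP = 18°  [△MPQ]
2. ∠PMS = 101°  [cyclic MPQS, opposite ∠M+∠Q]
3. ∠MSP = 18°  [same arc MP]
4. ∠MPS = 61°  [△MPS]
5. ∠MQS = 61°  [same arc MS]

∠MQS = 61°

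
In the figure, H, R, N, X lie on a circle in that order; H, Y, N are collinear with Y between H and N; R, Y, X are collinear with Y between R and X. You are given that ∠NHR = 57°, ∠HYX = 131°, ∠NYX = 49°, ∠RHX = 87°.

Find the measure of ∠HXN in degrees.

∠HXN = 76°

1. ∠NXR = 57°  [same arc RN]
2. ∠HNX = 74°  [△NYX]
3. ∠RNX = 93°  [cyclic HRNX, opposite ∠H+∠N]
4. ∠NRX = 30°  [△RNX]
5. ∠NHX = 30°  [same arc NX]
6. ∠HXN = 76°  [△HNX]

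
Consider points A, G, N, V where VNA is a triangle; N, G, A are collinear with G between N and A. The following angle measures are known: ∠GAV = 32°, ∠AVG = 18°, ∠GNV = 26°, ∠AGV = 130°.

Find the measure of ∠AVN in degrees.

∠AVN = 122°

1. ∠NAV = 32°  [G on ray AN]
2. ∠ANV = 26°  [G on ray NA]
3. ∠AVN = 122°  [△VNA]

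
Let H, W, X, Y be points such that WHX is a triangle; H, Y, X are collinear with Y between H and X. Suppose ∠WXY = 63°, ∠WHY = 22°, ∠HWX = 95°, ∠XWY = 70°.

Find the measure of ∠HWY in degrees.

∠HWY = 25°

1. ∠WYX = 47°  [△WYX]
2. ∠HYW = 133°  [linear pair at Y on HX]
3. ∠HWY = 25°  [△WHY]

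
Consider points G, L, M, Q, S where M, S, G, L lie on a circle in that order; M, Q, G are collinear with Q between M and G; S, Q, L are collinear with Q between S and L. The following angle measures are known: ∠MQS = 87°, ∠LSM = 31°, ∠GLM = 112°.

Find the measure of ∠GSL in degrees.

∠GSL = 37°

1. ∠LGM = 31°  [same arc ML]
2. ∠GML = 37°  [△MGL]
3. ∠GSL = 37°  [same arc GL]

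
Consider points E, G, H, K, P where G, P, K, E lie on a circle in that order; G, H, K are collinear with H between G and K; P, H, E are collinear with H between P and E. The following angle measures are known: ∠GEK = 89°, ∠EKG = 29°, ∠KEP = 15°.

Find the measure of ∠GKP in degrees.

1. ∠GPK = 91°  [cyclic GPKE, opposite ∠P+∠E]
2. ∠KGP = 15°  [same arc PK]
3. ∠GKP = 74°  [△GPK]

∠GKP = 74°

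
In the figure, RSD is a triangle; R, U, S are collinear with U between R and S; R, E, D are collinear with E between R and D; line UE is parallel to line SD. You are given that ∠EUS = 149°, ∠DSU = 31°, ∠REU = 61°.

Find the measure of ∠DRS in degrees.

1. ∠DSR = 31°  [U on ray SR]
2. ∠RDS = 61°  [UE∥SD, corresponding at E]
3. ∠DRS = 88°  [△RSD]

∠DRS = 88°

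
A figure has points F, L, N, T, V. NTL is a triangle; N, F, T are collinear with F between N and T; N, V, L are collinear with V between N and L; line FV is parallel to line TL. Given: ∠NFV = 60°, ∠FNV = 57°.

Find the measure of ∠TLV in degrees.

∠TLV = 63°

1. ∠FVN = 63°  [△NFV]
2. ∠FVL = 117°  [linear pair at V on NL]
3. ∠TLV = 63°  [FV∥TL, co-interior at L–V]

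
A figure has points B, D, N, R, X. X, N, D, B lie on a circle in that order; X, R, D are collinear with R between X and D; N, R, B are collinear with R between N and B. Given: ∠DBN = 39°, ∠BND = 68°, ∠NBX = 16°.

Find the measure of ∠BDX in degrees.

1. ∠BXD = 68°  [same arc DB]
2. ∠BRX = 96°  [△XRB]
3. ∠BRD = 84°  [linear pair at R on XD]
4. ∠BDX = 57°  [△DRB]

∠BDX = 57°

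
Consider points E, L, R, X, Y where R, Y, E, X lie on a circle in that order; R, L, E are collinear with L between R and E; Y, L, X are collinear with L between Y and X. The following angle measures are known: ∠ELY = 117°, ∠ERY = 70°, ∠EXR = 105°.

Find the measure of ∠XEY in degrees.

1. ∠EXY = 70°  [same arc YE]
2. ∠EYR = 75°  [cyclic RYEX, opposite ∠Y+∠X]
3. ∠REY = 35°  [△RYE]
4. ∠EYX = 28°  [△YLE]
5. ∠XEY = 82°  [△YEX]

∠XEY = 82°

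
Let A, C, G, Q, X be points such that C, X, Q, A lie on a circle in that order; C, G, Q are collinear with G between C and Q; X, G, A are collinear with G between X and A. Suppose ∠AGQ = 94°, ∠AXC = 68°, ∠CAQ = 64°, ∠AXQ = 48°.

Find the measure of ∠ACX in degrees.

1. ∠AGC = 86°  [linear pair at G on CQ]
2. ∠AQC = 68°  [same arc CA]
3. ∠ACQ = 48°  [△CQA]
4. ∠CAX = 46°  [△CGA]
5. ∠ACX = 66°  [△CXA]

∠ACX = 66°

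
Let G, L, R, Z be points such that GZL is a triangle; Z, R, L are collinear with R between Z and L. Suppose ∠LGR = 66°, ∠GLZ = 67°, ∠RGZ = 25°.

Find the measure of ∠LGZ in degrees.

1. ∠GLR = 67°  [R on ray LZ]
2. ∠GRL = 47°  [△GRL]
3. ∠GRZ = 133°  [linear pair at R on ZL]
4. ∠GZR = 22°  [△GZR]
5. ∠GZL = 22°  [R on ray ZL]
6. ∠LGZ = 91°  [△GZL]

∠LGZ = 91°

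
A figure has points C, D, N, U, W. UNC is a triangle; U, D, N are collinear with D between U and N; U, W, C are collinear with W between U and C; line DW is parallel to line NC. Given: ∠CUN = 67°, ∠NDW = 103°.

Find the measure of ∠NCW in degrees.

∠NCW = 36°

1. ∠DUW = 67°  [D on UN, W on UC]
2. ∠UDW = 77°  [linear pair at D on UN]
3. ∠DWU = 36°  [△UDW]
4. ∠CWD = 144°  [linear pair at W on UC]
5. ∠NCW = 36°  [DW∥NC, co-interior at C–W]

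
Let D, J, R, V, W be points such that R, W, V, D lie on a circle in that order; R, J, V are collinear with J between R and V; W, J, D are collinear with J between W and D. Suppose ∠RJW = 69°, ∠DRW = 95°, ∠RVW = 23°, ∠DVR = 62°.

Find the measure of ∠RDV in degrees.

∠RDV = 72°

1. ∠DJV = 69°  [vertical angles at J]
2. ∠RDW = 23°  [same arc RW]
3. ∠DJR = 111°  [linear pair at J on RV]
4. ∠DRV = 46°  [△RJD]
5. ∠RDV = 72°  [△RVD]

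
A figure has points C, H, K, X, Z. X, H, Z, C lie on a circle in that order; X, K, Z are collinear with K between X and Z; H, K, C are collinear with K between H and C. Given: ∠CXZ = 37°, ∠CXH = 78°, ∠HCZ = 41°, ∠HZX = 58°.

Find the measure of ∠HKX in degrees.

∠HKX = 95°

1. ∠CHZ = 37°  [same arc ZC]
2. ∠HKZ = 85°  [△HKZ]
3. ∠HKX = 95°  [linear pair at K on XZ]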